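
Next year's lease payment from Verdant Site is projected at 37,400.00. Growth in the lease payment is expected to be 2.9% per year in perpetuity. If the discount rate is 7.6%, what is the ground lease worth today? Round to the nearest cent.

Growing perpetuity: P = D₁ / (r − g) = 37,400.0000 / (0.076 − 0.029) = 795,744.68

795744.68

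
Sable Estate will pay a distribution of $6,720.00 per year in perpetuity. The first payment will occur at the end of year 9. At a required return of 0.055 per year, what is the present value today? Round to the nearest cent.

Value at end of year 8: C / r = $6,720.00 / 0.055 = $122,181.8182
Discount to today: PV = $122,181.8182 / (1 + 0.055)^8 = $122,181.8182 / 1.534687 = $79,613.53

$79613.53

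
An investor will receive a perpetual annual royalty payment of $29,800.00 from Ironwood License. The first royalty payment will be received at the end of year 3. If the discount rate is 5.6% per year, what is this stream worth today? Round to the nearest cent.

Value at end of year 2: C / r = $29,800.00 / 0.056 = $532,142.8571
Discount to today: PV = $532,142.8571 / (1 + 0.056)^2 = $532,142.8571 / 1.115136 = $477,199.96

$477199.96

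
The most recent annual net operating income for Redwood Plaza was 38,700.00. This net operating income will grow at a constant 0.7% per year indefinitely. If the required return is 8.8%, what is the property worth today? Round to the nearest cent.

D₁ = D₀ × (1 + g) = 38,700.00 × 1.007 = 38,970.9000
Growing perpetuity: P = D₁ / (r − g) = 38,970.9000 / (0.088 − 0.007) = 481,122.22

481122.22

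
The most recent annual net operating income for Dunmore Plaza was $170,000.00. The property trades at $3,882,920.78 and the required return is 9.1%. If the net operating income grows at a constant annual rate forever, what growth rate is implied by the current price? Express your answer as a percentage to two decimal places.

4.52%

P = D₀(1+g)/(r−g) ⇒ P(r−g) = D₀(1+g) ⇒ g(P+D₀) = P·r − D₀
g = (P·r − D₀)/(P + D₀) = ($3,882,920.78×0.091 − $170,000.00) / ($3,882,920.78 + $170,000.00) = 0.045238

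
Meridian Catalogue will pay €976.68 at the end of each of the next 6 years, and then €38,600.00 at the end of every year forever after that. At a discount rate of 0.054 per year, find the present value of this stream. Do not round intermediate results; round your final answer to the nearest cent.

PV of 6-year annuity: €976.68 × [1 − (1+0.054)^−6] / 0.054 = 4894.53827
Perpetuity value at year 6: €38,600.00 / 0.054 = 714814.81481
PV of perpetuity: 714814.81481 / (1+0.054)^6 = 521374.61192
Total PV = 4894.53827 + 521374.61192 = 526269.15019

€526269.15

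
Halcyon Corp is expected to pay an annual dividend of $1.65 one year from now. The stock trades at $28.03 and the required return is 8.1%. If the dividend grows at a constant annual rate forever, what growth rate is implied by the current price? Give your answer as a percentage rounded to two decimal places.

P = D₁/(r−g) ⇒ g = r − D₁/P = 0.081 − $1.65/$28.03 = 0.022134

2.21%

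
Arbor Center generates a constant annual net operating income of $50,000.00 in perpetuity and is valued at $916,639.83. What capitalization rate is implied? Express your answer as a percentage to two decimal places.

5.45%

P = C/r ⇒ r = C/P = $50,000.00/$916,639.83 = 0.054547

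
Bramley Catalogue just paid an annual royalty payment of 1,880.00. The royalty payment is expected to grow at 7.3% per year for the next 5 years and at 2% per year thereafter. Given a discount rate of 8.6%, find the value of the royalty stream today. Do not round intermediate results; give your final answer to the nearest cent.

36424.46

D_1 = 2017.24000
D_2 = 2164.49852
D_3 = 2322.50691
D_4 = 2492.04992
D_5 = 2673.96956
Terminal value at year 5: TV = D_5×(1+g_2)/(r−g_2) = 2727.44895/0.066 = 41324.98412
P_0 = D_1/(1+r)^1 + D_2/(1+r)^2 + D_3/(1+r)^3 + D_4/(1+r)^4 + D_5/(1+r)^5 + TV/(1+r)^5
    = 1857.49540 + 1835.26018 + 1813.29114 + 1791.58508 + 1770.13885 + 27356.69125 = 36424.46190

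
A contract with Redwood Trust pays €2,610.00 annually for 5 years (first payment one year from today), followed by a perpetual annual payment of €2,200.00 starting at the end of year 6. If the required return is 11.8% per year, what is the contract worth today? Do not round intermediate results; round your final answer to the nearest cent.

€20129.38

PV of 5-year annuity: €2,610.00 × [1 − (1+0.118)^−5] / 0.118 = 9455.26865
Perpetuity value at year 5: €2,200.00 / 0.118 = 18644.06780
PV of perpetuity: 18644.06780 / (1+0.118)^5 = 10674.10955
Total PV = 9455.26865 + 10674.10955 = 20129.37820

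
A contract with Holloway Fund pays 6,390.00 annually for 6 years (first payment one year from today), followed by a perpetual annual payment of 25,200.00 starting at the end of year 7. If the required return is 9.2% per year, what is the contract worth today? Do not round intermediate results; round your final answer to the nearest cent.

PV of 6-year annuity: 6,390.00 × [1 − (1+0.092)^−6] / 0.092 = 28494.89454
Perpetuity value at year 6: 25,200.00 / 0.092 = 273913.04348
PV of perpetuity: 273913.04348 / (1+0.092)^6 = 161538.81147
Total PV = 28494.89454 + 161538.81147 = 190033.70602

190033.71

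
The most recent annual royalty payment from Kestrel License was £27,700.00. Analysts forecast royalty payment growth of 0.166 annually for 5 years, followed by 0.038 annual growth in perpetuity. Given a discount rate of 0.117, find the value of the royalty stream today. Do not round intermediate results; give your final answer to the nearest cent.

£608932.99

D_1 = 32298.20000
D_2 = 37659.70120
D_3 = 43911.21160
D_4 = 51200.47272
D_5 = 59699.75120
Terminal value at year 5: TV = D_5×(1+g_2)/(r−g_2) = 61968.34174/0.079 = 784409.38914
P_0 = D_1/(1+r)^1 + D_2/(1+r)^2 + D_3/(1+r)^3 + D_4/(1+r)^4 + D_5/(1+r)^5 + TV/(1+r)^5
    = 28915.12981 + 30183.56433 + 31507.64191 + 32889.80346 + 34332.59699 + 451104.24904 = 608932.98555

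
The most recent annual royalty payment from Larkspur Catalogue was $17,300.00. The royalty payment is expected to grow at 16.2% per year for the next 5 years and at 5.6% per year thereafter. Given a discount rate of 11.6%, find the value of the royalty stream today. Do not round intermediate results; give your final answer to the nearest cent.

D_1 = 20102.60000
D_2 = 23359.22120
D_3 = 27143.41503
D_4 = 31540.64827
D_5 = 36650.23329
Terminal value at year 5: TV = D_5×(1+g_2)/(r−g_2) = 38702.64635/0.06 = 645044.10590
P_0 = D_1/(1+r)^1 + D_2/(1+r)^2 + D_3/(1+r)^3 + D_4/(1+r)^4 + D_5/(1+r)^5 + TV/(1+r)^5
    = 18013.08244 + 18755.55716 + 19528.63568 + 20333.57945 + 21171.70190 + 372621.95339 = 470424.51002

$470424.51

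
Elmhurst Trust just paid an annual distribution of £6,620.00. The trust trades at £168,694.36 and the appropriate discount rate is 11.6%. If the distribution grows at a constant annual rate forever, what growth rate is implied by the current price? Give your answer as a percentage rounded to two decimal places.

P = D₀(1+g)/(r−g) ⇒ P(r−g) = D₀(1+g) ⇒ g(P+D₀) = P·r − D₀
g = (P·r − D₀)/(P + D₀) = (£168,694.36×0.116 − £6,620.00) / (£168,694.36 + £6,620.00) = 0.073859

7.39%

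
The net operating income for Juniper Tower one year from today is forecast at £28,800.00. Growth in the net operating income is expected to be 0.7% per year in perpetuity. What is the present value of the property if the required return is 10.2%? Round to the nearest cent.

Growing perpetuity: P = D₁ / (r − g) = £28,800.0000 / (0.102 − 0.007) = £303,157.89

£303157.89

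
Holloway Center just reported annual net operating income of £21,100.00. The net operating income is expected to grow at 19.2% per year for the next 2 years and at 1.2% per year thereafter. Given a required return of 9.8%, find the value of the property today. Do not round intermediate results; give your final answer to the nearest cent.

£340399.39

D_1 = 25151.20000
D_2 = 29980.23040
Terminal value at year 2: TV = D_2×(1+g_2)/(r−g_2) = 30339.99316/0.086 = 352790.61820
P_0 = D_1/(1+r)^1 + D_2/(1+r)^2 + TV/(1+r)^2
    = 22906.37523 + 24867.39460 + 292625.62018 = 340399.39001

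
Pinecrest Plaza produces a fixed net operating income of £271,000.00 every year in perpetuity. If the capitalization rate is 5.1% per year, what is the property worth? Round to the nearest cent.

Level perpetuity: PV = C / r = £271,000.00 / 0.051 = £5,313,725.49

£5313725.49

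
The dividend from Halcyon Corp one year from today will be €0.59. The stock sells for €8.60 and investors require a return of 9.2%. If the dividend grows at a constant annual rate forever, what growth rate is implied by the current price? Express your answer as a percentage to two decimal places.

2.34%

P = D₁/(r−g) ⇒ g = r − D₁/P = 0.092 − €0.59/€8.60 = 0.023395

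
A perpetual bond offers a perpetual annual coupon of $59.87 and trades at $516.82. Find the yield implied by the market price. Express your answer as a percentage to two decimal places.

11.58%

P = C/r ⇒ r = C/P = $59.87/$516.82 = 0.115843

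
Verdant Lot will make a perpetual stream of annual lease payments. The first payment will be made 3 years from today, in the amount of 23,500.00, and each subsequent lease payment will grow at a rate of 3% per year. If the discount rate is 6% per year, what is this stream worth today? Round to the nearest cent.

697163.88

Value at end of year 2: C₁ / (r − g) = 23,500.00 / (0.06 − 0.03) = 783,333.3333
Discount to today: PV = 783,333.3333 / (1 + 0.06)^2 = 783,333.3333 / 1.123600 = 697,163.88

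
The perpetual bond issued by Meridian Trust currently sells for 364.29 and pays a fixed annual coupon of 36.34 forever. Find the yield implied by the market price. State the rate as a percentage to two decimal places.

P = C/r ⇒ r = C/P = 36.34/364.29 = 0.099756

9.98%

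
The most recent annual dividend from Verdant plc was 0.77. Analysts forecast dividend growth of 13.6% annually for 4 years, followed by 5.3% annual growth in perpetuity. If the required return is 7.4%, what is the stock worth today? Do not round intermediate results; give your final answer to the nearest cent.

D_1 = 0.87472
D_2 = 0.99368
D_3 = 1.12882
D_4 = 1.28234
Terminal value at year 4: TV = D_4×(1+g_2)/(r−g_2) = 1.35031/0.021 = 64.30032
P_0 = D_1/(1+r)^1 + D_2/(1+r)^2 + D_3/(1+r)^3 + D_4/(1+r)^4 + TV/(1+r)^4
    = 0.81445 + 0.86147 + 0.91120 + 0.96380 + 48.32769 = 51.87860

51.88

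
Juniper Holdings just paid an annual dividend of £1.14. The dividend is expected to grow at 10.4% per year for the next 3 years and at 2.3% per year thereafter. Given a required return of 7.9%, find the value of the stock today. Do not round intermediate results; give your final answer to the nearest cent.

£25.89

D_1 = 1.25856
D_2 = 1.38945
D_3 = 1.53395
Terminal value at year 3: TV = D_3×(1+g_2)/(r−g_2) = 1.56923/0.056 = 28.02204
P_0 = D_1/(1+r)^1 + D_2/(1+r)^2 + D_3/(1+r)^3 + TV/(1+r)^3
    = 1.16641 + 1.19344 + 1.22109 + 22.30670 = 25.88764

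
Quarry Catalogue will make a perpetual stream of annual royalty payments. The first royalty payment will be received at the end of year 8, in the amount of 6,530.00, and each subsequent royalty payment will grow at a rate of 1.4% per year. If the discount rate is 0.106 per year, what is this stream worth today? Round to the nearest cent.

35062.22

Value at end of year 7: C₁ / (r − g) = 6,530.00 / (0.106 − 0.014) = 70,978.2609
Discount to today: PV = 70,978.2609 / (1 + 0.106)^7 = 70,978.2609 / 2.024351 = 35,062.22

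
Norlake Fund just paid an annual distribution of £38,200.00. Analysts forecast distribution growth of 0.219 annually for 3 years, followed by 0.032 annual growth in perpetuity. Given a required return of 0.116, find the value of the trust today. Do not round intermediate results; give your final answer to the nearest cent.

D_1 = 46565.80000
D_2 = 56763.71020
D_3 = 69194.96273
Terminal value at year 3: TV = D_3×(1+g_2)/(r−g_2) = 71409.20154/0.084 = 850109.54216
P_0 = D_1/(1+r)^1 + D_2/(1+r)^2 + D_3/(1+r)^3 + TV/(1+r)^3
    = 41725.62724 + 45576.64839 + 49783.09533 + 611620.88550 = 748706.25647

£748706.26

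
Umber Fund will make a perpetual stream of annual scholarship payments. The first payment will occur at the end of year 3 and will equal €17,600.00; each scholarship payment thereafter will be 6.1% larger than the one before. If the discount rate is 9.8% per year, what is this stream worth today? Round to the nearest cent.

€394553.83

Value at end of year 2: C₁ / (r − g) = €17,600.00 / (0.098 − 0.061) = €475,675.6757
Discount to today: PV = €475,675.6757 / (1 + 0.098)^2 = €475,675.6757 / 1.205604 = €394,553.83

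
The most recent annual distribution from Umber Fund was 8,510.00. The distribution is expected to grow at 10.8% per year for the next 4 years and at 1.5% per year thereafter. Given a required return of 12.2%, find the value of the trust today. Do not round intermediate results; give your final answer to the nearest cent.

109762.71

D_1 = 9429.08000
D_2 = 10447.42064
D_3 = 11575.74207
D_4 = 12825.92221
Terminal value at year 4: TV = D_4×(1+g_2)/(r−g_2) = 13018.31105/0.107 = 121666.45837
P_0 = D_1/(1+r)^1 + D_2/(1+r)^2 + D_3/(1+r)^3 + D_4/(1+r)^4 + TV/(1+r)^4
    = 8403.81462 + 8298.95418 + 8195.40217 + 8093.14225 + 76771.39613 = 109762.70935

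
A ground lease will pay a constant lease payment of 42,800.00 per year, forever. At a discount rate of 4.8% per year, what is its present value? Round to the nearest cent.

Level perpetuity: PV = C / r = 42,800.00 / 0.048 = 891,666.67

891666.67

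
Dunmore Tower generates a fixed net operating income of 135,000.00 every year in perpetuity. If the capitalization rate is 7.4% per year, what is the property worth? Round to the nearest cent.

Level perpetuity: PV = C / r = 135,000.00 / 0.074 = 1,824,324.32

1824324.32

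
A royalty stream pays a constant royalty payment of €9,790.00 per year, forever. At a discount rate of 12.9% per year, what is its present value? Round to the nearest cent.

Level perpetuity: PV = C / r = €9,790.00 / 0.129 = €75,891.47

€75891.47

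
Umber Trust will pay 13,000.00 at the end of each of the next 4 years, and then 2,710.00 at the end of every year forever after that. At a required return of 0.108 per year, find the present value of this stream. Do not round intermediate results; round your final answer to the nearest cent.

PV of 4-year annuity: 13,000.00 × [1 − (1+0.108)^−4] / 0.108 = 40504.62389
Perpetuity value at year 4: 2,710.00 / 0.108 = 25092.59259
PV of perpetuity: 25092.59259 / (1+0.108)^4 = 16648.93638
Total PV = 40504.62389 + 16648.93638 = 57153.56027

57153.56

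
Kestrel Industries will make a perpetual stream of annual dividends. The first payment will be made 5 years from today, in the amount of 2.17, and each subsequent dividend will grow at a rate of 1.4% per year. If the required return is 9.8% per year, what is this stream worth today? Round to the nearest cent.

Value at end of year 4: C₁ / (r − g) = 2.17 / (0.098 − 0.014) = 25.8333
Discount to today: PV = 25.8333 / (1 + 0.098)^4 = 25.8333 / 1.453481 = 17.77

17.77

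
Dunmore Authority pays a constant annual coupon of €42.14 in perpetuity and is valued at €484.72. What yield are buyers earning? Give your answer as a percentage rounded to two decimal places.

8.69%

P = C/r ⇒ r = C/P = €42.14/€484.72 = 0.086937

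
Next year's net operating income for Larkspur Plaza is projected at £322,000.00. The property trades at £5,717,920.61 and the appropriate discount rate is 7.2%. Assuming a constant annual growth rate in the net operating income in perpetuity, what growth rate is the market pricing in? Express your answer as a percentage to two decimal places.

P = D₁/(r−g) ⇒ g = r − D₁/P = 0.072 − £322,000.00/£5,717,920.61 = 0.015686

1.57%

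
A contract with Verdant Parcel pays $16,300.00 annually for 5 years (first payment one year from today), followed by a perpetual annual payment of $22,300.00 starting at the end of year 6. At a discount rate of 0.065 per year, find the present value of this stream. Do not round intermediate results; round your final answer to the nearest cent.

PV of 5-year annuity: $16,300.00 × [1 − (1+0.065)^−5] / 0.065 = 67737.57484
Perpetuity value at year 5: $22,300.00 / 0.065 = 343076.92308
PV of perpetuity: 343076.92308 / (1+0.065)^5 = 250405.27161
Total PV = 67737.57484 + 250405.27161 = 318142.84645

$318142.85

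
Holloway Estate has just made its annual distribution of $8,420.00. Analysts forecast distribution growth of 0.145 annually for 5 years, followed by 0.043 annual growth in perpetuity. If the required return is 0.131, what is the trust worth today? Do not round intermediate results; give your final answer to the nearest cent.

D_1 = 9640.90000
D_2 = 11038.83050
D_3 = 12639.46092
D_4 = 14472.18276
D_5 = 16570.64926
Terminal value at year 5: TV = D_5×(1+g_2)/(r−g_2) = 17283.18717/0.088 = 196399.85425
P_0 = D_1/(1+r)^1 + D_2/(1+r)^2 + D_3/(1+r)^3 + D_4/(1+r)^4 + D_5/(1+r)^5 + TV/(1+r)^5
    = 8524.22635 + 8629.74285 + 8736.56549 + 8844.71042 + 8954.19402 + 106127.54953 = 149816.98865

$149816.99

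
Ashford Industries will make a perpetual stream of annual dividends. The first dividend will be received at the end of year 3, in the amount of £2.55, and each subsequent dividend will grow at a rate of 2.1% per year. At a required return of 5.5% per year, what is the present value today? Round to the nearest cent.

Value at end of year 2: C₁ / (r − g) = £2.55 / (0.055 − 0.021) = £75.0000
Discount to today: PV = £75.0000 / (1 + 0.055)^2 = £75.0000 / 1.113025 = £67.38

£67.38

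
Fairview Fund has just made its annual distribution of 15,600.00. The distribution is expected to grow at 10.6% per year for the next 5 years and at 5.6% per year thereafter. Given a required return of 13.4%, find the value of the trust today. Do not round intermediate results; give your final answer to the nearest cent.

D_1 = 17253.60000
D_2 = 19082.48160
D_3 = 21105.22465
D_4 = 23342.37846
D_5 = 25816.67058
Terminal value at year 5: TV = D_5×(1+g_2)/(r−g_2) = 27262.40413/0.078 = 349518.00169
P_0 = D_1/(1+r)^1 + D_2/(1+r)^2 + D_3/(1+r)^3 + D_4/(1+r)^4 + D_5/(1+r)^5 + TV/(1+r)^5
    = 15214.81481 + 14839.14037 + 14472.74185 + 14115.39020 + 13766.86204 + 186382.13228 = 258791.08156

258791.08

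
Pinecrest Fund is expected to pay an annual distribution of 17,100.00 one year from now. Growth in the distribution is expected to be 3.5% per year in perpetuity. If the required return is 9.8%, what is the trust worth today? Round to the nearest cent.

Growing perpetuity: P = D₁ / (r − g) = 17,100.0000 / (0.098 − 0.035) = 271,428.57

271428.57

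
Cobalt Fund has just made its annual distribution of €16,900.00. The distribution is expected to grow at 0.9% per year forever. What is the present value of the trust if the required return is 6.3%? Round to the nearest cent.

D₁ = D₀ × (1 + g) = €16,900.00 × 1.009 = €17,052.1000
Growing perpetuity: P = D₁ / (r − g) = €17,052.1000 / (0.063 − 0.009) = €315,779.63

€315779.63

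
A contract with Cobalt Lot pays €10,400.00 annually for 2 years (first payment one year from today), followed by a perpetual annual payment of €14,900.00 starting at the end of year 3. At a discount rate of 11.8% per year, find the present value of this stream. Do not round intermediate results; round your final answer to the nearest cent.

€118645.92

PV of 2-year annuity: €10,400.00 × [1 − (1+0.118)^−2] / 0.118 = 17622.83147
Perpetuity value at year 2: €14,900.00 / 0.118 = 126271.18644
PV of perpetuity: 126271.18644 / (1+0.118)^2 = 101023.09136
Total PV = 17622.83147 + 101023.09136 = 118645.92282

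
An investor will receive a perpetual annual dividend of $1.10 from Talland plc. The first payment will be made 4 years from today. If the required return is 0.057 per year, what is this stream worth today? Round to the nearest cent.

$16.34

Value at end of year 3: C / r = $1.10 / 0.057 = $19.2982
Discount to today: PV = $19.2982 / (1 + 0.057)^3 = $19.2982 / 1.180932 = $16.34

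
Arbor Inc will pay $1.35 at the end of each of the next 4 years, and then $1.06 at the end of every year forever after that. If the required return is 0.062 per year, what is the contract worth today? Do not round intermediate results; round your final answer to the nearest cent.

PV of 4-year annuity: $1.35 × [1 − (1+0.062)^−4] / 0.062 = 4.65655
Perpetuity value at year 4: $1.06 / 0.062 = 17.09677
PV of perpetuity: 17.09677 / (1+0.062)^4 = 13.44052
Total PV = 4.65655 + 13.44052 = 18.09707

$18.10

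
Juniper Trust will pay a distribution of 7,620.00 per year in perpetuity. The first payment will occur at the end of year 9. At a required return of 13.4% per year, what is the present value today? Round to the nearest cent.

Value at end of year 8: C / r = 7,620.00 / 0.134 = 56,865.6716
Discount to today: PV = 56,865.6716 / (1 + 0.134)^8 = 56,865.6716 / 2.734667 = 20,794.37

20794.37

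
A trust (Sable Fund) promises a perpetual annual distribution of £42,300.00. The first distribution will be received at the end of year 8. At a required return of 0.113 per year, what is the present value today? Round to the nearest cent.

£176927.68

Value at end of year 7: C / r = £42,300.00 / 0.113 = £374,336.2832
Discount to today: PV = £374,336.2832 / (1 + 0.113)^7 = £374,336.2832 / 2.115759 = £176,927.68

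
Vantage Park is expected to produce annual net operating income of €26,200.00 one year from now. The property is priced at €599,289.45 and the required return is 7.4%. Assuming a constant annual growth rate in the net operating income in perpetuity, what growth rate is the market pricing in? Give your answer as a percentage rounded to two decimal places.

P = D₁/(r−g) ⇒ g = r − D₁/P = 0.074 − €26,200.00/€599,289.45 = 0.030282

3.03%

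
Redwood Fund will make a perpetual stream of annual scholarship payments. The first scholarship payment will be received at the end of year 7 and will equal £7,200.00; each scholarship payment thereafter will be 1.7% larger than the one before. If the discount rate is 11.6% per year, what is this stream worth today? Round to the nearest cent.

£37645.42

Value at end of year 6: C₁ / (r − g) = £7,200.00 / (0.116 − 0.017) = £72,727.2727
Discount to today: PV = £72,727.2727 / (1 + 0.116)^6 = £72,727.2727 / 1.931902 = £37,645.42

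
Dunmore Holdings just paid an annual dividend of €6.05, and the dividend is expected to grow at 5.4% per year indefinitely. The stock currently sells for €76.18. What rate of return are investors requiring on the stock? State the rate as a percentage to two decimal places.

D₁ = €6.05 × 1.054 = €6.3767
P = D₁/(r − g) ⇒ r = D₁/P + g = €6.3767/€76.18 + 0.054 = 0.083706 + 0.054 = 0.137706

13.77%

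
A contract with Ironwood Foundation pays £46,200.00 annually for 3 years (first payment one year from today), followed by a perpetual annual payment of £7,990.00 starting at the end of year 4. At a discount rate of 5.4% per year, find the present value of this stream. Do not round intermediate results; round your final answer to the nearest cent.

PV of 3-year annuity: £46,200.00 × [1 − (1+0.054)^−3] / 0.054 = 124876.96376
Perpetuity value at year 3: £7,990.00 / 0.054 = 147962.96296
PV of perpetuity: 147962.96296 / (1+0.054)^3 = 126366.27594
Total PV = 124876.96376 + 126366.27594 = 251243.23970

£251243.24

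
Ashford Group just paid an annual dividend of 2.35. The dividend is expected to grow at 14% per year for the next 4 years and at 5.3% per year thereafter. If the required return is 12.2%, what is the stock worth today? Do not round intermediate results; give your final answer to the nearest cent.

D_1 = 2.67900
D_2 = 3.05406
D_3 = 3.48163
D_4 = 3.96906
Terminal value at year 4: TV = D_4×(1+g_2)/(r−g_2) = 4.17942/0.069 = 60.57125
P_0 = D_1/(1+r)^1 + D_2/(1+r)^2 + D_3/(1+r)^3 + D_4/(1+r)^4 + TV/(1+r)^4
    = 2.38770 + 2.42601 + 2.46493 + 2.50447 + 38.22039 = 48.00349

48.00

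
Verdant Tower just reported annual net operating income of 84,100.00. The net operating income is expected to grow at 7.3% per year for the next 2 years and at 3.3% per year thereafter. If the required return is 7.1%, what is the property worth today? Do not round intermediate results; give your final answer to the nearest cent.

D_1 = 90239.30000
D_2 = 96826.76890
Terminal value at year 2: TV = D_2×(1+g_2)/(r−g_2) = 100022.05227/0.038 = 2632159.27036
P_0 = D_1/(1+r)^1 + D_2/(1+r)^2 + TV/(1+r)^2
    = 84257.04949 + 84414.39225 + 2294738.61036 = 2463410.05209

2463410.05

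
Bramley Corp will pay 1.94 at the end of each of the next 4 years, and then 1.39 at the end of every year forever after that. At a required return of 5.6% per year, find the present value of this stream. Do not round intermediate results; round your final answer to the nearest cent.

PV of 4-year annuity: 1.94 × [1 − (1+0.056)^−4] / 0.056 = 6.78434
Perpetuity value at year 4: 1.39 / 0.056 = 24.82143
PV of perpetuity: 24.82143 / (1+0.056)^4 = 19.96049
Total PV = 6.78434 + 19.96049 = 26.74482

26.74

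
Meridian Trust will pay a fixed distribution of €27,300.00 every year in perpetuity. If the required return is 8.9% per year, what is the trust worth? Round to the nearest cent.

Level perpetuity: PV = C / r = €27,300.00 / 0.089 = €306,741.57

€306741.57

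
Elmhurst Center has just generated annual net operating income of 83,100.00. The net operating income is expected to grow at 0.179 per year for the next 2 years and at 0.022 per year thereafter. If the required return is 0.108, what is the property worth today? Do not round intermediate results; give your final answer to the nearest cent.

D_1 = 97974.90000
D_2 = 115512.40710
Terminal value at year 2: TV = D_2×(1+g_2)/(r−g_2) = 118053.68006/0.086 = 1372717.20996
P_0 = D_1/(1+r)^1 + D_2/(1+r)^2 + TV/(1+r)^2
    = 88425.00000 + 94091.22292 + 1118153.83522 = 1300670.05814

1300670.06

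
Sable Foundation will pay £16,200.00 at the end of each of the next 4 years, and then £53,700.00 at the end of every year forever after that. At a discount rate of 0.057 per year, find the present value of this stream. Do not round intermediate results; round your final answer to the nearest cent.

£811266.16

PV of 4-year annuity: £16,200.00 × [1 − (1+0.057)^−4] / 0.057 = 56522.49101
Perpetuity value at year 4: £53,700.00 / 0.057 = 942105.26316
PV of perpetuity: 942105.26316 / (1+0.057)^4 = 754743.67260
Total PV = 56522.49101 + 754743.67260 = 811266.16360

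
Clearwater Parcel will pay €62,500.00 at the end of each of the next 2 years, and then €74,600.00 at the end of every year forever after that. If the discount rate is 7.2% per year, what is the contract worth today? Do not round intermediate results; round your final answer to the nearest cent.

PV of 2-year annuity: €62,500.00 × [1 − (1+0.072)^−2] / 0.072 = 112688.65560
Perpetuity value at year 2: €74,600.00 / 0.072 = 1036111.11111
PV of perpetuity: 1036111.11111 / (1+0.072)^2 = 901605.93178
Total PV = 112688.65560 + 901605.93178 = 1014294.58739

€1014294.59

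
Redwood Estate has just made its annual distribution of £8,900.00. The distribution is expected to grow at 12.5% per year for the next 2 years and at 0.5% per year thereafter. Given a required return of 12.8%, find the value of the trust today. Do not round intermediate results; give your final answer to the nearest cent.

£90062.27

D_1 = 10012.50000
D_2 = 11264.06250
Terminal value at year 2: TV = D_2×(1+g_2)/(r−g_2) = 11320.38281/0.123 = 92035.63262
P_0 = D_1/(1+r)^1 + D_2/(1+r)^2 + TV/(1+r)^2
    = 8876.32979 + 8852.72253 + 72333.22065 = 90062.27296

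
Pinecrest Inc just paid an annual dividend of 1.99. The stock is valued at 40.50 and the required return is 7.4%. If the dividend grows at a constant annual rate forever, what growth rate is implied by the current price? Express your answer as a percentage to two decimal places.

P = D₀(1+g)/(r−g) ⇒ P(r−g) = D₀(1+g) ⇒ g(P+D₀) = P·r − D₀
g = (P·r − D₀)/(P + D₀) = (40.50×0.074 − 1.99) / (40.50 + 1.99) = 0.023700

2.37%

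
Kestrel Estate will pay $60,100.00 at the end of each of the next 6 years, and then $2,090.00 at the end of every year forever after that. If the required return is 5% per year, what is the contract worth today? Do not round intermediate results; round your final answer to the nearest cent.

PV of 6-year annuity: $60,100.00 × [1 − (1+0.05)^−6] / 0.05 = 305049.09324
Perpetuity value at year 6: $2,090.00 / 0.05 = 41800.00000
PV of perpetuity: 41800.00000 / (1+0.05)^6 = 31191.80358
Total PV = 305049.09324 + 31191.80358 = 336240.89682

$336240.90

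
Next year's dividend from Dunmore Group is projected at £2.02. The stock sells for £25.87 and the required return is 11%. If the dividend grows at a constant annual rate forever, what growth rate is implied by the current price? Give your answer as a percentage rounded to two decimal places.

3.19%

P = D₁/(r−g) ⇒ g = r − D₁/P = 0.11 − £2.02/£25.87 = 0.031917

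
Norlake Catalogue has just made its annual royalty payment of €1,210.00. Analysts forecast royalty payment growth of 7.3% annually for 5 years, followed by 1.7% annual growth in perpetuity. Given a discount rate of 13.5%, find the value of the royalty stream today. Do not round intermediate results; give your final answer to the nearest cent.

D_1 = 1298.33000
D_2 = 1393.10809
D_3 = 1494.80498
D_4 = 1603.92574
D_5 = 1721.01232
Terminal value at year 5: TV = D_5×(1+g_2)/(r−g_2) = 1750.26953/0.118 = 14832.79265
P_0 = D_1/(1+r)^1 + D_2/(1+r)^2 + D_3/(1+r)^3 + D_4/(1+r)^4 + D_5/(1+r)^5 + TV/(1+r)^5
    = 1143.90308 + 1081.41675 + 1022.34376 + 966.49767 + 913.70220 + 7874.87408 = 13002.73755

€13002.74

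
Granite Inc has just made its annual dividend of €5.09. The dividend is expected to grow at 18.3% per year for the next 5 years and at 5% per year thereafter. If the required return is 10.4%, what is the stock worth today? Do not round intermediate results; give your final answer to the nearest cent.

D_1 = 6.02147
D_2 = 7.12340
D_3 = 8.42698
D_4 = 9.96912
D_5 = 11.79347
Terminal value at year 5: TV = D_5×(1+g_2)/(r−g_2) = 12.38314/0.054 = 229.31742
P_0 = D_1/(1+r)^1 + D_2/(1+r)^2 + D_3/(1+r)^3 + D_4/(1+r)^4 + D_5/(1+r)^5 + TV/(1+r)^5
    = 5.45423 + 5.84452 + 6.26275 + 6.71090 + 7.19111 + 139.82721 = 171.29071

€171.29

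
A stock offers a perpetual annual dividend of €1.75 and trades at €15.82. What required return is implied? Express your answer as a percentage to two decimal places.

11.06%

P = C/r ⇒ r = C/P = €1.75/€15.82 = 0.110619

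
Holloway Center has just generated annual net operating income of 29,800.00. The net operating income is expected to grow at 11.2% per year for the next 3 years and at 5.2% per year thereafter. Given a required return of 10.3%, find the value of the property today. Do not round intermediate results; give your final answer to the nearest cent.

D_1 = 33137.60000
D_2 = 36849.01120
D_3 = 40976.10045
Terminal value at year 3: TV = D_3×(1+g_2)/(r−g_2) = 43106.85768/0.051 = 845232.50349
P_0 = D_1/(1+r)^1 + D_2/(1+r)^2 + D_3/(1+r)^3 + TV/(1+r)^3
    = 30043.15503 + 30288.29410 + 30535.43340 + 629868.15566 = 720735.03820

720735.04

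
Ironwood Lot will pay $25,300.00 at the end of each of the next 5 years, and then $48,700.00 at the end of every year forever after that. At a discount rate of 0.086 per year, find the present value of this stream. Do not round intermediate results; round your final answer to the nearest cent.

PV of 5-year annuity: $25,300.00 × [1 − (1+0.086)^−5] / 0.086 = 99438.07460
Perpetuity value at year 5: $48,700.00 / 0.086 = 566279.06977
PV of perpetuity: 566279.06977 / (1+0.086)^5 = 374870.60206
Total PV = 99438.07460 + 374870.60206 = 474308.67666

$474308.68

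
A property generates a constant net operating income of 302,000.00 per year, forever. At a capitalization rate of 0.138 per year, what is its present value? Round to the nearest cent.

Level perpetuity: PV = C / r = 302,000.00 / 0.138 = 2,188,405.80

2188405.80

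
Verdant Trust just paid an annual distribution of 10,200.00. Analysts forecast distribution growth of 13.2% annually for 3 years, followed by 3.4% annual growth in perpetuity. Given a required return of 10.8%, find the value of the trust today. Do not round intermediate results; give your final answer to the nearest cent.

D_1 = 11546.40000
D_2 = 13070.52480
D_3 = 14795.83407
Terminal value at year 3: TV = D_3×(1+g_2)/(r−g_2) = 15298.89243/0.074 = 206741.78962
P_0 = D_1/(1+r)^1 + D_2/(1+r)^2 + D_3/(1+r)^3 + TV/(1+r)^3
    = 10420.93863 + 10646.66293 + 10877.27657 + 151987.89151 = 183932.76963

183932.77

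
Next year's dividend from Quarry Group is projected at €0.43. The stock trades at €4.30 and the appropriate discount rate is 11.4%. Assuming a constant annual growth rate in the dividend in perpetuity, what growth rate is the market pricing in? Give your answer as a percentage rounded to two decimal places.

1.40%

P = D₁/(r−g) ⇒ g = r − D₁/P = 0.114 − €0.43/€4.30 = 0.014000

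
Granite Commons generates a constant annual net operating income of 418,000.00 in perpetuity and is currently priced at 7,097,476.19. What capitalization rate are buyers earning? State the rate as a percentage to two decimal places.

P = C/r ⇒ r = C/P = 418,000.00/7,097,476.19 = 0.058894

5.89%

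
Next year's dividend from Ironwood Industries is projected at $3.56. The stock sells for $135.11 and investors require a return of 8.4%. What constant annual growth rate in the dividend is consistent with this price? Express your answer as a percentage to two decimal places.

P = D₁/(r−g) ⇒ g = r − D₁/P = 0.084 − $3.56/$135.11 = 0.057651

5.77%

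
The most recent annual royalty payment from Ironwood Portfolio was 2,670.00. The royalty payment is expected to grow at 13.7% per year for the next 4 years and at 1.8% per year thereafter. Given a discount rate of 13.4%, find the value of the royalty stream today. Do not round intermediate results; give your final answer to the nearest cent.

34431.31

D_1 = 3035.79000
D_2 = 3451.69323
D_3 = 3924.57520
D_4 = 4462.24201
Terminal value at year 4: TV = D_4×(1+g_2)/(r−g_2) = 4542.56236/0.116 = 39160.02036
P_0 = D_1/(1+r)^1 + D_2/(1+r)^2 + D_3/(1+r)^3 + D_4/(1+r)^4 + TV/(1+r)^4
    = 2677.06349 + 2684.14567 + 2691.24659 + 2698.36629 + 23680.49033 = 34431.31236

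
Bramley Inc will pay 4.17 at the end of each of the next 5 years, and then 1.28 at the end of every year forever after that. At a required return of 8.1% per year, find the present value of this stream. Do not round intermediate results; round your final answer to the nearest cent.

PV of 5-year annuity: 4.17 × [1 − (1+0.081)^−5] / 0.081 = 16.60581
Perpetuity value at year 5: 1.28 / 0.081 = 15.80247
PV of perpetuity: 15.80247 / (1+0.081)^5 = 10.70524
Total PV = 16.60581 + 10.70524 = 27.31105

27.31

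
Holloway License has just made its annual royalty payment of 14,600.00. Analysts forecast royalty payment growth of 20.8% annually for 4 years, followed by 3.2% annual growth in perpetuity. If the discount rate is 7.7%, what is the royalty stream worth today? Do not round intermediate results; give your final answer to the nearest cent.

608391.08

D_1 = 17636.80000
D_2 = 21305.25440
D_3 = 25736.74732
D_4 = 31089.99076
Terminal value at year 4: TV = D_4×(1+g_2)/(r−g_2) = 32084.87046/0.045 = 712997.12136
P_0 = D_1/(1+r)^1 + D_2/(1+r)^2 + D_3/(1+r)^3 + D_4/(1+r)^4 + TV/(1+r)^4
    = 16375.85887 + 18367.72285 + 20601.86556 + 23107.75635 + 529937.87905 = 608391.08268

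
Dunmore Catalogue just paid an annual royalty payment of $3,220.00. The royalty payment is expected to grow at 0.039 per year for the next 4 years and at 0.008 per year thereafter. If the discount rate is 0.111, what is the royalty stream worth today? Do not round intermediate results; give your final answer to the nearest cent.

D_1 = 3345.58000
D_2 = 3476.05762
D_3 = 3611.62387
D_4 = 3752.47720
Terminal value at year 4: TV = D_4×(1+g_2)/(r−g_2) = 3782.49702/0.103 = 36723.27200
P_0 = D_1/(1+r)^1 + D_2/(1+r)^2 + D_3/(1+r)^3 + D_4/(1+r)^4 + TV/(1+r)^4
    = 3011.32313 + 2816.16988 + 2633.66382 + 2462.98534 + 24103.77882 = 35027.92099

$35027.92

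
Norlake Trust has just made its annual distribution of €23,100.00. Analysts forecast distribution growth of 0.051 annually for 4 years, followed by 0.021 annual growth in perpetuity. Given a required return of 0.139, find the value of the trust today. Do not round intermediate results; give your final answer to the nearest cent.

€220780.31

D_1 = 24278.10000
D_2 = 25516.28310
D_3 = 26817.61354
D_4 = 28185.31183
Terminal value at year 4: TV = D_4×(1+g_2)/(r−g_2) = 28777.20338/0.118 = 243874.60489
P_0 = D_1/(1+r)^1 + D_2/(1+r)^2 + D_3/(1+r)^3 + D_4/(1+r)^4 + TV/(1+r)^4
    = 21315.27656 + 19668.44220 + 18148.84350 + 16746.65015 + 144901.10003 = 220780.31244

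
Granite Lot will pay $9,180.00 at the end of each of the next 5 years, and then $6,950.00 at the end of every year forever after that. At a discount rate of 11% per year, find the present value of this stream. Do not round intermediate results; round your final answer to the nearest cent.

PV of 5-year annuity: $9,180.00 × [1 − (1+0.11)^−5] / 0.11 = 33928.33462
Perpetuity value at year 5: $6,950.00 / 0.11 = 63181.81818
PV of perpetuity: 63181.81818 / (1+0.11)^5 = 37495.33391
Total PV = 33928.33462 + 37495.33391 = 71423.66853

$71423.67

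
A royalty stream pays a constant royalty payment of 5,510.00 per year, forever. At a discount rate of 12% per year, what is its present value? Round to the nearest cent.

Level perpetuity: PV = C / r = 5,510.00 / 0.12 = 45,916.67

45916.67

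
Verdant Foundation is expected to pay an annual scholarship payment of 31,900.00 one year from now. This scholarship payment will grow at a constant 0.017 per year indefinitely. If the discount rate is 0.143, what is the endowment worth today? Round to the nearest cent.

253174.60

Growing perpetuity: P = D₁ / (r − g) = 31,900.0000 / (0.143 − 0.017) = 253,174.60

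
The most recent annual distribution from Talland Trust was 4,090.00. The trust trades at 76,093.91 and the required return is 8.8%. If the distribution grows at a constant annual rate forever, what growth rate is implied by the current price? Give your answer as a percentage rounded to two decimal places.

3.25%

P = D₀(1+g)/(r−g) ⇒ P(r−g) = D₀(1+g) ⇒ g(P+D₀) = P·r − D₀
g = (P·r − D₀)/(P + D₀) = (76,093.91×0.088 − 4,090.00) / (76,093.91 + 4,090.00) = 0.032504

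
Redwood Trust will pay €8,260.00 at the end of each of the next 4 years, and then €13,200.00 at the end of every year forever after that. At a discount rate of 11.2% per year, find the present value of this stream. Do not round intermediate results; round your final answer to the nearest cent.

€102596.28

PV of 4-year annuity: €8,260.00 × [1 − (1+0.112)^−4] / 0.112 = 25517.15542
Perpetuity value at year 4: €13,200.00 / 0.112 = 117857.14286
PV of perpetuity: 117857.14286 / (1+0.112)^4 = 77079.12210
Total PV = 25517.15542 + 77079.12210 = 102596.27751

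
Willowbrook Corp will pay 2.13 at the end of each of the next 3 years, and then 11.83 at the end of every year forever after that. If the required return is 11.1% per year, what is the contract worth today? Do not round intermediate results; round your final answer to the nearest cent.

PV of 3-year annuity: 2.13 × [1 − (1+0.111)^−3] / 0.111 = 5.19607
Perpetuity value at year 3: 11.83 / 0.111 = 106.57658
PV of perpetuity: 106.57658 / (1+0.111)^3 = 77.71764
Total PV = 5.19607 + 77.71764 = 82.91371

82.91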